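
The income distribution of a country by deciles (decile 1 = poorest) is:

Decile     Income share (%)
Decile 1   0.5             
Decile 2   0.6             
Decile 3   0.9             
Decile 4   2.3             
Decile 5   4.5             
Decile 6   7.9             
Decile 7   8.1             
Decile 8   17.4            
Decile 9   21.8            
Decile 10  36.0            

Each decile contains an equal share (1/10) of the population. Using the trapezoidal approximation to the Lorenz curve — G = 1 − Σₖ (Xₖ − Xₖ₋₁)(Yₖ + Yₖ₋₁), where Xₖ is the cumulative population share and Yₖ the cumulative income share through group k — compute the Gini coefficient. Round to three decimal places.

Cumulative income shares Yₖ: 0.0050, 0.0110, 0.0200, 0.0430, 0.0880, 0.1670, 0.2480, 0.4220, 0.6400, 1.0000
Σ (Xₖ−Xₖ₋₁)(Yₖ+Yₖ₋₁) = (1/10)(0.0050+0.0000) + (1/10)(0.0110+0.0050) + (1/10)(0.0200+0.0110) + (1/10)(0.0430+0.0200) + (1/10)(0.0880+0.0430) + (1/10)(0.1670+0.0880) + (1/10)(0.2480+0.1670) + (1/10)(0.4220+0.2480) + (1/10)(0.6400+0.4220) + (1/10)(1.0000+0.6400)
  = 0.0005 + 0.0016 + 0.0031 + 0.0063 + 0.0131 + 0.0255 + 0.0415 + 0.0670 + 0.1062 + 0.1640 = 0.4288
G = 1 − 0.4288 = 0.5712

0.571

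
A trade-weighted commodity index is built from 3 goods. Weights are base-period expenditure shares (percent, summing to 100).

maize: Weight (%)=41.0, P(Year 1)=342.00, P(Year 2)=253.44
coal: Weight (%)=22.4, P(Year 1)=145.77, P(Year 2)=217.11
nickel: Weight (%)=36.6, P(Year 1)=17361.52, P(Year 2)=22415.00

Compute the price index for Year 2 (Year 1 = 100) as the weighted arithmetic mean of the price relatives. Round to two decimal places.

111.00

maize: 41.0 × (253.44/342.00) = 41.0 × 0.741053 = 30.3832
coal: 22.4 × (217.11/145.77) = 22.4 × 1.489401 = 33.3626
nickel: 36.6 × (22415.00/17361.52) = 36.6 × 1.291074 = 47.2533
Index = Σ wᵢ·(p₁ᵢ/p₀ᵢ) = 30.3832 + 33.3626 + 47.2533 = 110.9990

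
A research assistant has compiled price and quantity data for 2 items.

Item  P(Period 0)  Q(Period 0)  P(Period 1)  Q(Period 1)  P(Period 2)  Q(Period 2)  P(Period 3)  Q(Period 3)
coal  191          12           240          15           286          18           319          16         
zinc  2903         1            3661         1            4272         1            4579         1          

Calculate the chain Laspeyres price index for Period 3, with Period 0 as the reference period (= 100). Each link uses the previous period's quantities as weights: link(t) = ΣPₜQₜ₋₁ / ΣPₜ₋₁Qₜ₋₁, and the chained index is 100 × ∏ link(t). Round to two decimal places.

162.67

Link Period 0→Period 1:
ΣP(Period 1)Q(Period 0) = 240×12 + 3661×1 = 2880 + 3661 = 6541
ΣP(Period 0)Q(Period 0) = 191×12 + 2903×1 = 2292 + 2903 = 5195
link = 6541/5195 = 1.259095
Link Period 1→Period 2:
ΣP(Period 2)Q(Period 1) = 286×15 + 4272×1 = 4290 + 4272 = 8562
ΣP(Period 1)Q(Period 1) = 240×15 + 3661×1 = 3600 + 3661 = 7261
link = 8562/7261 = 1.179176
Link Period 2→Period 3:
ΣP(Period 3)Q(Period 2) = 319×18 + 4579×1 = 5742 + 4579 = 10321
ΣP(Period 2)Q(Period 2) = 286×18 + 4272×1 = 5148 + 4272 = 9420
link = 10321/9420 = 1.095648
Chained index = 100 × 1.259095 × 1.179176 × 1.095648 = 162.6703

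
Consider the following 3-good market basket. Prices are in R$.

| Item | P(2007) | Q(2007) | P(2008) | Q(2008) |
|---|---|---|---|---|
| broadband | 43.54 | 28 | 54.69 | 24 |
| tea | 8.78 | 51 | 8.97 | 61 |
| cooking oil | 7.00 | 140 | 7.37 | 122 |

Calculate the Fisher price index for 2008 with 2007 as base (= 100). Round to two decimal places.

Laspeyres component (base-period weights):
ΣP(2008)Q(2007) = 54.69×28 + 8.97×51 + 7.37×140 = 1531.32 + 457.47 + 1031.8 = 3020.59
ΣP(2007)Q(2007) = 43.54×28 + 8.78×51 + 7.00×140 = 1219.12 + 447.78 + 980 = 2646.9
L = 3020.59 / 2646.9 × 100 = 114.1180
Paasche component (current-period weights):
ΣP(2008)Q(2008) = 54.69×24 + 8.97×61 + 7.37×122 = 1312.56 + 547.17 + 899.14 = 2758.87
ΣP(2007)Q(2008) = 43.54×24 + 8.78×61 + 7.00×122 = 1044.96 + 535.58 + 854 = 2434.54
P = 2758.87 / 2434.54 × 100 = 113.3220
Fisher = √(L × P) = √(114.1180 × 113.3220) = 113.7193

113.72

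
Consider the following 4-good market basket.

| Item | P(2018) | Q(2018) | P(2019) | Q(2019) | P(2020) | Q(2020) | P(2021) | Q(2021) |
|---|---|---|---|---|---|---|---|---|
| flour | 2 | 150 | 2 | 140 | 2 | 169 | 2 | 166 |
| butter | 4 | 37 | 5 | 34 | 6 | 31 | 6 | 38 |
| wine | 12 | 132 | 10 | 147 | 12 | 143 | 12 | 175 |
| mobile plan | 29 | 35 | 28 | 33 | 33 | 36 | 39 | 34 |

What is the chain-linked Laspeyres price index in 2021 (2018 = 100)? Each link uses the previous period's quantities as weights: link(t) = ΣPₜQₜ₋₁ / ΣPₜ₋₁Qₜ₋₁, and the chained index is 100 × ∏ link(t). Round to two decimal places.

Link 2018→2019:
ΣP(2019)Q(2018) = 2×150 + 5×37 + 10×132 + 28×35 = 300 + 185 + 1320 + 980 = 2785
ΣP(2018)Q(2018) = 2×150 + 4×37 + 12×132 + 29×35 = 300 + 148 + 1584 + 1015 = 3047
link = 2785/3047 = 0.914014
Link 2019→2020:
ΣP(2020)Q(2019) = 2×140 + 6×34 + 12×147 + 33×33 = 280 + 204 + 1764 + 1089 = 3337
ΣP(2019)Q(2019) = 2×140 + 5×34 + 10×147 + 28×33 = 280 + 170 + 1470 + 924 = 2844
link = 3337/2844 = 1.173347
Link 2020→2021:
ΣP(2021)Q(2020) = 2×169 + 6×31 + 12×143 + 39×36 = 338 + 186 + 1716 + 1404 = 3644
ΣP(2020)Q(2020) = 2×169 + 6×31 + 12×143 + 33×36 = 338 + 186 + 1716 + 1188 = 3428
link = 3644/3428 = 1.063011
Chained index = 100 × 0.914014 × 1.173347 × 1.063011 = 114.0032

114.00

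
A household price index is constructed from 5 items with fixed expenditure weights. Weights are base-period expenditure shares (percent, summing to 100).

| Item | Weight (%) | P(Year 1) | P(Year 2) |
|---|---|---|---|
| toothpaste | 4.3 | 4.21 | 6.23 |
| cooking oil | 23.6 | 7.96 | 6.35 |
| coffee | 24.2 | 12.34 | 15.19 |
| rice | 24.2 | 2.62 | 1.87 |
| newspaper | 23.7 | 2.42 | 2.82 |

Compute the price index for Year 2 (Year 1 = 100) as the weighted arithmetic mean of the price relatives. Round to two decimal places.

99.87

toothpaste: 4.3 × (6.23/4.21) = 4.3 × 1.479810 = 6.3632
cooking oil: 23.6 × (6.35/7.96) = 23.6 × 0.797739 = 18.8266
coffee: 24.2 × (15.19/12.34) = 24.2 × 1.230956 = 29.7891
rice: 24.2 × (1.87/2.62) = 24.2 × 0.713740 = 17.2725
newspaper: 23.7 × (2.82/2.42) = 23.7 × 1.165289 = 27.6174
Index = Σ wᵢ·(p₁ᵢ/p₀ᵢ) = 6.3632 + 18.8266 + 29.7891 + 17.2725 + 27.6174 = 99.8688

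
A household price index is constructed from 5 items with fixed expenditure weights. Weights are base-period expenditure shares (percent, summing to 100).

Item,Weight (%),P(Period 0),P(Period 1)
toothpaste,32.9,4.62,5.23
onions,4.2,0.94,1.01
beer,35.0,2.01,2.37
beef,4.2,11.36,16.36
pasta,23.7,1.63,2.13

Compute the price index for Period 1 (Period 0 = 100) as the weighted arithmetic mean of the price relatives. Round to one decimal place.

toothpaste: 32.9 × (5.23/4.62) = 32.9 × 1.132035 = 37.2439
onions: 4.2 × (1.01/0.94) = 4.2 × 1.074468 = 4.5128
beer: 35.0 × (2.37/2.01) = 35.0 × 1.179104 = 41.2687
beef: 4.2 × (16.36/11.36) = 4.2 × 1.440141 = 6.0486
pasta: 23.7 × (2.13/1.63) = 23.7 × 1.306748 = 30.9699
Index = Σ wᵢ·(p₁ᵢ/p₀ᵢ) = 37.2439 + 4.5128 + 41.2687 + 6.0486 + 30.9699 = 120.0439

120.0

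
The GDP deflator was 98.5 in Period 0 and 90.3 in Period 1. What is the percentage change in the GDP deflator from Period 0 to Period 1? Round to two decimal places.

-8.32%

Change = (90.3 − 98.5) / 98.5 × 100
       = -8.2 / 98.5 × 100 = -8.3249%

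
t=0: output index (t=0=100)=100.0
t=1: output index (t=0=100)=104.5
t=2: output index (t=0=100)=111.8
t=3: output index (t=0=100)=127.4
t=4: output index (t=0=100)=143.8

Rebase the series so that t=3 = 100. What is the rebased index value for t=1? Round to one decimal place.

Rebased(t=1) = 104.5 / 127.4 × 100 = 82.0251

82.0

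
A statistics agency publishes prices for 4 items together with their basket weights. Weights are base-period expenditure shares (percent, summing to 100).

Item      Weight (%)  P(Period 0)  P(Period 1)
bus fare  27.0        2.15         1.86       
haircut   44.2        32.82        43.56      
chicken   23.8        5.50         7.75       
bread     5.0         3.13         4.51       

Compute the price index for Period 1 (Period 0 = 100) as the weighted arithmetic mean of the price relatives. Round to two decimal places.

122.76

bus fare: 27.0 × (1.86/2.15) = 27.0 × 0.865116 = 23.3581
haircut: 44.2 × (43.56/32.82) = 44.2 × 1.327239 = 58.6640
chicken: 23.8 × (7.75/5.50) = 23.8 × 1.409091 = 33.5364
bread: 5.0 × (4.51/3.13) = 5.0 × 1.440895 = 7.2045
Index = Σ wᵢ·(p₁ᵢ/p₀ᵢ) = 23.3581 + 58.6640 + 33.5364 + 7.2045 = 122.7630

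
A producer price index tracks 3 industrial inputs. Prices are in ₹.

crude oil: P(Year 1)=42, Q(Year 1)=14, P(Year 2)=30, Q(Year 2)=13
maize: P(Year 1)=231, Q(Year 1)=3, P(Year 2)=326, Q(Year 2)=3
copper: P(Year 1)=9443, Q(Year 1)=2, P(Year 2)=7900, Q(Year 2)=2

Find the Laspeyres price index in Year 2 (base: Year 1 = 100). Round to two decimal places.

Laspeyres price index uses base-period quantities as weights.
ΣP(Year 2)·Q(Year 1) = 30×14 + 326×3 + 7900×2 = 420 + 978 + 15800 = 17198
ΣP(Year 1)·Q(Year 1) = 42×14 + 231×3 + 9443×2 = 588 + 693 + 18886 = 20167
Index = 17198 / 20167 × 100 = 85.2779

85.28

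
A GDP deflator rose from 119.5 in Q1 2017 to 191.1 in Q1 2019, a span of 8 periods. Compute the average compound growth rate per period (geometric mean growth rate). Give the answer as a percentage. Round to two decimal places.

6.04%

Growth factor = (191.1/119.5)^(1/8) = (1.599163)^(1/8) = 1.060441
Growth rate = 1.060441 − 1 = 0.060441 = 6.0441%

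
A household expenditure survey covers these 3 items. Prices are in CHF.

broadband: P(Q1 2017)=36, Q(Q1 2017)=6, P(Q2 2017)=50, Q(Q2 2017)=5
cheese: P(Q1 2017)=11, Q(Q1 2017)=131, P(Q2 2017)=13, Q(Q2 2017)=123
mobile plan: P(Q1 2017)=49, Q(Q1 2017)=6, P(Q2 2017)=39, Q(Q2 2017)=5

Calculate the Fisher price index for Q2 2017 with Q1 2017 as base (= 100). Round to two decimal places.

Laspeyres component (base-period weights):
ΣP(Q2 2017)Q(Q1 2017) = 50×6 + 13×131 + 39×6 = 300 + 1703 + 234 = 2237
ΣP(Q1 2017)Q(Q1 2017) = 36×6 + 11×131 + 49×6 = 216 + 1441 + 294 = 1951
L = 2237 / 1951 × 100 = 114.6591
Paasche component (current-period weights):
ΣP(Q2 2017)Q(Q2 2017) = 50×5 + 13×123 + 39×5 = 250 + 1599 + 195 = 2044
ΣP(Q1 2017)Q(Q2 2017) = 36×5 + 11×123 + 49×5 = 180 + 1353 + 245 = 1778
P = 2044 / 1778 × 100 = 114.9606
Fisher = √(L × P) = √(114.6591 × 114.9606) = 114.8098

114.81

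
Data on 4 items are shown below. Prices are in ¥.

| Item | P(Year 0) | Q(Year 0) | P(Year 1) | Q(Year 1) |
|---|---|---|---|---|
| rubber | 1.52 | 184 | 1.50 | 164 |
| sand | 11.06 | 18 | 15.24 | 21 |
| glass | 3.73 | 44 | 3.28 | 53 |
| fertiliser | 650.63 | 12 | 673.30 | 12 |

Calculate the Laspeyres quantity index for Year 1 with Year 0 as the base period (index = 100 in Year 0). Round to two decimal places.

100.43

Laspeyres quantity index uses base-period prices as weights.
ΣP(Year 0)·Q(Year 1) = 1.52×164 + 11.06×21 + 3.73×53 + 650.63×12 = 249.28 + 232.26 + 197.69 + 7807.56 = 8486.79
ΣP(Year 0)·Q(Year 0) = 1.52×184 + 11.06×18 + 3.73×44 + 650.63×12 = 279.68 + 199.08 + 164.12 + 7807.56 = 8450.44
Index = 8486.79 / 8450.44 × 100 = 100.4302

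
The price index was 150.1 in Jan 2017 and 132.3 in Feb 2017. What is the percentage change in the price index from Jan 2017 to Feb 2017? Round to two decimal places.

-11.86%

Change = (132.3 − 150.1) / 150.1 × 100
       = -17.8 / 150.1 × 100 = -11.8588%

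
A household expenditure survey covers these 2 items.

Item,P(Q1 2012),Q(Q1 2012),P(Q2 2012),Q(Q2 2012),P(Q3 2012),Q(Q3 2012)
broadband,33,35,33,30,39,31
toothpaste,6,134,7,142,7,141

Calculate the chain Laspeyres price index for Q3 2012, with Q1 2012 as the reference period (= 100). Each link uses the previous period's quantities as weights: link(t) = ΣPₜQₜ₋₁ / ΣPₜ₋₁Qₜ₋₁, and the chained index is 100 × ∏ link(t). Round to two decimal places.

116.53

Link Q1 2012→Q2 2012:
ΣP(Q2 2012)Q(Q1 2012) = 33×35 + 7×134 = 1155 + 938 = 2093
ΣP(Q1 2012)Q(Q1 2012) = 33×35 + 6×134 = 1155 + 804 = 1959
link = 2093/1959 = 1.068402
Link Q2 2012→Q3 2012:
ΣP(Q3 2012)Q(Q2 2012) = 39×30 + 7×142 = 1170 + 994 = 2164
ΣP(Q2 2012)Q(Q2 2012) = 33×30 + 7×142 = 990 + 994 = 1984
link = 2164/1984 = 1.090726
Chained index = 100 × 1.068402 × 1.090726 = 116.5334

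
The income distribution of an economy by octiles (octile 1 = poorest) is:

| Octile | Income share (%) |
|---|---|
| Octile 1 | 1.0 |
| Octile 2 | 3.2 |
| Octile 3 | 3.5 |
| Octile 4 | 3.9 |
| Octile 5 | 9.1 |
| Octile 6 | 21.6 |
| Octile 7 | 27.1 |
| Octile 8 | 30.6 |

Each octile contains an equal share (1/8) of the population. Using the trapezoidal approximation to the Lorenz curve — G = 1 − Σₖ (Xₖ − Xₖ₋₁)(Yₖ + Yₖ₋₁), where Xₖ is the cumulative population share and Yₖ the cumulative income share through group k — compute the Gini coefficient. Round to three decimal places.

0.483

Cumulative income shares Yₖ: 0.0100, 0.0420, 0.0770, 0.1160, 0.2070, 0.4230, 0.6940, 1.0000
Σ (Xₖ−Xₖ₋₁)(Yₖ+Yₖ₋₁) = (1/8)(0.0100+0.0000) + (1/8)(0.0420+0.0100) + (1/8)(0.0770+0.0420) + (1/8)(0.1160+0.0770) + (1/8)(0.2070+0.1160) + (1/8)(0.4230+0.2070) + (1/8)(0.6940+0.4230) + (1/8)(1.0000+0.6940)
  = 0.0013 + 0.0065 + 0.0149 + 0.0241 + 0.0404 + 0.0788 + 0.1396 + 0.2117 = 0.5172
G = 1 − 0.5172 = 0.4828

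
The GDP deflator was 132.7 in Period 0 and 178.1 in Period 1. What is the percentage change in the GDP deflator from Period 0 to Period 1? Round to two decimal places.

34.21%

Change = (178.1 − 132.7) / 132.7 × 100
       = 45.4 / 132.7 × 100 = 34.2125%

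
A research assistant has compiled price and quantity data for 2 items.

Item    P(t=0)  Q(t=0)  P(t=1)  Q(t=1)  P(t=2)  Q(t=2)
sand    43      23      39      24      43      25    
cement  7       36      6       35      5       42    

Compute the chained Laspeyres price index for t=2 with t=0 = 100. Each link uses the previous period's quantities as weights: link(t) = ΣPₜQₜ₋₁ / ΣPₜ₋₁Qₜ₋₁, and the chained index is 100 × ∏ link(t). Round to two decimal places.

94.46

Link t=0→t=1:
ΣP(t=1)Q(t=0) = 39×23 + 6×36 = 897 + 216 = 1113
ΣP(t=0)Q(t=0) = 43×23 + 7×36 = 989 + 252 = 1241
link = 1113/1241 = 0.896857
Link t=1→t=2:
ΣP(t=2)Q(t=1) = 43×24 + 5×35 = 1032 + 175 = 1207
ΣP(t=1)Q(t=1) = 39×24 + 6×35 = 936 + 210 = 1146
link = 1207/1146 = 1.053229
Chained index = 100 × 0.896857 × 1.053229 = 94.4596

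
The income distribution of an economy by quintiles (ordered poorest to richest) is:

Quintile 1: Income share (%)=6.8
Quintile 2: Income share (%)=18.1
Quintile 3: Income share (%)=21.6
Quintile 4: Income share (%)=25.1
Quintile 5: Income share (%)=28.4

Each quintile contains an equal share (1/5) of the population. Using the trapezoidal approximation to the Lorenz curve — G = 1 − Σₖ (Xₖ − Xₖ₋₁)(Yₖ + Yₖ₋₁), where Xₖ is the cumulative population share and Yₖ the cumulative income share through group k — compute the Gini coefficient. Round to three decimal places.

0.201

Cumulative income shares Yₖ: 0.0680, 0.2490, 0.4650, 0.7160, 1.0000
Σ (Xₖ−Xₖ₋₁)(Yₖ+Yₖ₋₁) = (1/5)(0.0680+0.0000) + (1/5)(0.2490+0.0680) + (1/5)(0.4650+0.2490) + (1/5)(0.7160+0.4650) + (1/5)(1.0000+0.7160)
  = 0.0136 + 0.0634 + 0.1428 + 0.2362 + 0.3432 = 0.7992
G = 1 − 0.7992 = 0.2008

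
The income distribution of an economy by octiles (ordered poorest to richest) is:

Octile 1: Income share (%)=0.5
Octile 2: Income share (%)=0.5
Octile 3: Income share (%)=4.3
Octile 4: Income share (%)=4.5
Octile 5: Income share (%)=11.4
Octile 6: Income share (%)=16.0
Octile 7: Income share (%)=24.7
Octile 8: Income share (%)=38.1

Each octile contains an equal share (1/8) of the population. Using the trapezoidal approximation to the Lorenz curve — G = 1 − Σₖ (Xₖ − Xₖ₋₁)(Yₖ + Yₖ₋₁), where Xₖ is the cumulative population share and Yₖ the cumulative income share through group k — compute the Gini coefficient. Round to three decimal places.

Cumulative income shares Yₖ: 0.0050, 0.0100, 0.0530, 0.0980, 0.2120, 0.3720, 0.6190, 1.0000
Σ (Xₖ−Xₖ₋₁)(Yₖ+Yₖ₋₁) = (1/8)(0.0050+0.0000) + (1/8)(0.0100+0.0050) + (1/8)(0.0530+0.0100) + (1/8)(0.0980+0.0530) + (1/8)(0.2120+0.0980) + (1/8)(0.3720+0.2120) + (1/8)(0.6190+0.3720) + (1/8)(1.0000+0.6190)
  = 0.0006 + 0.0019 + 0.0079 + 0.0189 + 0.0388 + 0.0730 + 0.1239 + 0.2024 = 0.4672
G = 1 − 0.4672 = 0.5328

0.533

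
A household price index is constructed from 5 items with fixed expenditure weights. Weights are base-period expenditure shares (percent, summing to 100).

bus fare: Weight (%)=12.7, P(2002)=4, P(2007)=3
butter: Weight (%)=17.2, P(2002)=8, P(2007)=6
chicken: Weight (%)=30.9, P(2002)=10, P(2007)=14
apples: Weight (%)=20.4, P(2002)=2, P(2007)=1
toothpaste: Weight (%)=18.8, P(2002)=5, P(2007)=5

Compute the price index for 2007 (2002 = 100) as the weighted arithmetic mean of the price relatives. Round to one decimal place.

bus fare: 12.7 × (3/4) = 12.7 × 0.750000 = 9.5250
butter: 17.2 × (6/8) = 17.2 × 0.750000 = 12.9000
chicken: 30.9 × (14/10) = 30.9 × 1.400000 = 43.2600
apples: 20.4 × (1/2) = 20.4 × 0.500000 = 10.2000
toothpaste: 18.8 × (5/5) = 18.8 × 1.000000 = 18.8000
Index = Σ wᵢ·(p₁ᵢ/p₀ᵢ) = 9.5250 + 12.9000 + 43.2600 + 10.2000 + 18.8000 = 94.6850

94.7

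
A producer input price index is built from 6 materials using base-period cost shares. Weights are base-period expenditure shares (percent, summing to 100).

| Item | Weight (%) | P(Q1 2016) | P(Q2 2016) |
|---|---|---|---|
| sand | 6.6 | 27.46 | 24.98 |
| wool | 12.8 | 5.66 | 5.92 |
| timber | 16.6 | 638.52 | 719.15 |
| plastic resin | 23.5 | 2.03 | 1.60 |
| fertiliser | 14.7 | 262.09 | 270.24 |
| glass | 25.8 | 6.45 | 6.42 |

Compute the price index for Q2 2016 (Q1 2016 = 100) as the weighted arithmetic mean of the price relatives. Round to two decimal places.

97.45

sand: 6.6 × (24.98/27.46) = 6.6 × 0.909687 = 6.0039
wool: 12.8 × (5.92/5.66) = 12.8 × 1.045936 = 13.3880
timber: 16.6 × (719.15/638.52) = 16.6 × 1.126276 = 18.6962
plastic resin: 23.5 × (1.60/2.03) = 23.5 × 0.788177 = 18.5222
fertiliser: 14.7 × (270.24/262.09) = 14.7 × 1.031096 = 15.1571
glass: 25.8 × (6.42/6.45) = 25.8 × 0.995349 = 25.6800
Index = Σ wᵢ·(p₁ᵢ/p₀ᵢ) = 6.0039 + 13.3880 + 18.6962 + 18.5222 + 15.1571 + 25.6800 = 97.4474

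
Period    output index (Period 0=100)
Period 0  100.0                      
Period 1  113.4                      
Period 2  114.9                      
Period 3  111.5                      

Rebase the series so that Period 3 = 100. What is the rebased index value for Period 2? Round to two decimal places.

Rebased(Period 2) = 114.9 / 111.5 × 100 = 103.0493

103.05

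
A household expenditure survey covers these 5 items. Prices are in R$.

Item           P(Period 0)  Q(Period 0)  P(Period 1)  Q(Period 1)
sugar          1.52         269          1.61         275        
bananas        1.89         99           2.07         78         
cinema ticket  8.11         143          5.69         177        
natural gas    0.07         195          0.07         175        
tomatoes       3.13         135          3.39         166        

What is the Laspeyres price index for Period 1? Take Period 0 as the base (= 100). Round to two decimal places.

Laspeyres price index uses base-period quantities as weights.
ΣP(Period 1)·Q(Period 0) = 1.61×269 + 2.07×99 + 5.69×143 + 0.07×195 + 3.39×135 = 433.09 + 204.93 + 813.67 + 13.65 + 457.65 = 1922.99
ΣP(Period 0)·Q(Period 0) = 1.52×269 + 1.89×99 + 8.11×143 + 0.07×195 + 3.13×135 = 408.88 + 187.11 + 1159.73 + 13.65 + 422.55 = 2191.92
Index = 1922.99 / 2191.92 × 100 = 87.7308

87.73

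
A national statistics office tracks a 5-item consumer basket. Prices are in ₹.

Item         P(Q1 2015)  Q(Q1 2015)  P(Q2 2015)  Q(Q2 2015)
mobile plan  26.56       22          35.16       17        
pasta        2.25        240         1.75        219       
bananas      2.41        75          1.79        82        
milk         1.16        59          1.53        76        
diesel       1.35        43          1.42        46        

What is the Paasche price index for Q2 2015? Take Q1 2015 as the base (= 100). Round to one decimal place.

101.3

Paasche price index uses current-period quantities as weights.
ΣP(Q2 2015)·Q(Q2 2015) = 35.16×17 + 1.75×219 + 1.79×82 + 1.53×76 + 1.42×46 = 597.72 + 383.25 + 146.78 + 116.28 + 65.32 = 1309.35
ΣP(Q1 2015)·Q(Q2 2015) = 26.56×17 + 2.25×219 + 2.41×82 + 1.16×76 + 1.35×46 = 451.52 + 492.75 + 197.62 + 88.16 + 62.1 = 1292.15
Index = 1309.35 / 1292.15 × 100 = 101.3311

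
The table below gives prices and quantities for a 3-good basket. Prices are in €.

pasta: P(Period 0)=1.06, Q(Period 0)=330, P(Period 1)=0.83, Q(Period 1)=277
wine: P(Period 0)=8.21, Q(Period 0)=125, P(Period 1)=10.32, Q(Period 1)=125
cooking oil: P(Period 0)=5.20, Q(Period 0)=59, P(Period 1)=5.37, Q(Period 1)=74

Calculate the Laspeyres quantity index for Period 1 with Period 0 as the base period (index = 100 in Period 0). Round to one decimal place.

Laspeyres quantity index uses base-period prices as weights.
ΣP(Period 0)·Q(Period 1) = 1.06×277 + 8.21×125 + 5.20×74 = 293.62 + 1026.25 + 384.8 = 1704.67
ΣP(Period 0)·Q(Period 0) = 1.06×330 + 8.21×125 + 5.20×59 = 349.8 + 1026.25 + 306.8 = 1682.85
Index = 1704.67 / 1682.85 × 100 = 101.2966

101.3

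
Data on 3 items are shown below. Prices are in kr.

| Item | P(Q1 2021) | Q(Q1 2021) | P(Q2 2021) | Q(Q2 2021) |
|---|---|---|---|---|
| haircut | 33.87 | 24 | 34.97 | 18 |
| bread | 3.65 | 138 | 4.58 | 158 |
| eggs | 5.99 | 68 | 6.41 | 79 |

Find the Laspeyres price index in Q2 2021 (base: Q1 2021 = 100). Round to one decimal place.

110.6

Laspeyres price index uses base-period quantities as weights.
ΣP(Q2 2021)·Q(Q1 2021) = 34.97×24 + 4.58×138 + 6.41×68 = 839.28 + 632.04 + 435.88 = 1907.2
ΣP(Q1 2021)·Q(Q1 2021) = 33.87×24 + 3.65×138 + 5.99×68 = 812.88 + 503.7 + 407.32 = 1723.9
Index = 1907.2 / 1723.9 × 100 = 110.6329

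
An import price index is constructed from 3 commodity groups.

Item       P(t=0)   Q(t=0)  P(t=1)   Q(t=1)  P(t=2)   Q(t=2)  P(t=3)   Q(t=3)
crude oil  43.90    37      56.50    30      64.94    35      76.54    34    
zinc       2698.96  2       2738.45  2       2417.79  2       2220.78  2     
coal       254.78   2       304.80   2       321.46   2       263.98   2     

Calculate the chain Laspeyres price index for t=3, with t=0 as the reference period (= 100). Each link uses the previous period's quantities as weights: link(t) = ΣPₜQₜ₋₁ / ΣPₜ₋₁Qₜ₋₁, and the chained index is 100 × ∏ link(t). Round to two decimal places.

Link t=0→t=1:
ΣP(t=1)Q(t=0) = 56.50×37 + 2738.45×2 + 304.80×2 = 2090.5 + 5476.9 + 609.6 = 8177
ΣP(t=0)Q(t=0) = 43.90×37 + 2698.96×2 + 254.78×2 = 1624.3 + 5397.92 + 509.56 = 7531.78
link = 8177/7531.78 = 1.085666
Link t=1→t=2:
ΣP(t=2)Q(t=1) = 64.94×30 + 2417.79×2 + 321.46×2 = 1948.2 + 4835.58 + 642.92 = 7426.7
ΣP(t=1)Q(t=1) = 56.50×30 + 2738.45×2 + 304.80×2 = 1695 + 5476.9 + 609.6 = 7781.5
link = 7426.7/7781.5 = 0.954405
Link t=2→t=3:
ΣP(t=3)Q(t=2) = 76.54×35 + 2220.78×2 + 263.98×2 = 2678.9 + 4441.56 + 527.96 = 7648.42
ΣP(t=2)Q(t=2) = 64.94×35 + 2417.79×2 + 321.46×2 = 2272.9 + 4835.58 + 642.92 = 7751.4
link = 7648.42/7751.4 = 0.986715
Chained index = 100 × 1.085666 × 0.954405 × 0.986715 = 102.2399

102.24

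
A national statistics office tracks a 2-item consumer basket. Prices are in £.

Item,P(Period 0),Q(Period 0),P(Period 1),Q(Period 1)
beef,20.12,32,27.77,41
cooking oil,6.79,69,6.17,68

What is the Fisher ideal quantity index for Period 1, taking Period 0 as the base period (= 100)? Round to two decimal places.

Laspeyres component (base-period weights):
ΣP(Period 0)Q(Period 1) = 20.12×41 + 6.79×68 = 824.92 + 461.72 = 1286.64
ΣP(Period 0)Q(Period 0) = 20.12×32 + 6.79×69 = 643.84 + 468.51 = 1112.35
L = 1286.64 / 1112.35 × 100 = 115.6686
Paasche component (current-period weights):
ΣP(Period 1)Q(Period 1) = 27.77×41 + 6.17×68 = 1138.57 + 419.56 = 1558.13
ΣP(Period 1)Q(Period 0) = 27.77×32 + 6.17×69 = 888.64 + 425.73 = 1314.37
P = 1558.13 / 1314.37 × 100 = 118.5458
Fisher = √(L × P) = √(115.6686 × 118.5458) = 117.0984

117.10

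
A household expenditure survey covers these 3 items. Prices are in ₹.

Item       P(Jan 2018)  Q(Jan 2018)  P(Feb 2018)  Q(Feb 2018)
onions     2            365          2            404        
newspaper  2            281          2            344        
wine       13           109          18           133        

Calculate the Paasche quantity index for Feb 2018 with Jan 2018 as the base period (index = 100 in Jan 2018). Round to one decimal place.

Paasche quantity index uses current-period prices as weights.
ΣP(Feb 2018)·Q(Feb 2018) = 2×404 + 2×344 + 18×133 = 808 + 688 + 2394 = 3890
ΣP(Feb 2018)·Q(Jan 2018) = 2×365 + 2×281 + 18×109 = 730 + 562 + 1962 = 3254
Index = 3890 / 3254 × 100 = 119.5452

119.5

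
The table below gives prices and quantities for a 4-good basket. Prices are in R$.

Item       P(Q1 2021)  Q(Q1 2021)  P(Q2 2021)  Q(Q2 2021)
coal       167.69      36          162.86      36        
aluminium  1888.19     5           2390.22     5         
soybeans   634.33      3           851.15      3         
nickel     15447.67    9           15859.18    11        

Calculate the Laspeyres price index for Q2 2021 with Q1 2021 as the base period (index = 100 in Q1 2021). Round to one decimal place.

Laspeyres price index uses base-period quantities as weights.
ΣP(Q2 2021)·Q(Q1 2021) = 162.86×36 + 2390.22×5 + 851.15×3 + 15859.18×9 = 5862.96 + 11951.1 + 2553.45 + 142732.62 = 163100.13
ΣP(Q1 2021)·Q(Q1 2021) = 167.69×36 + 1888.19×5 + 634.33×3 + 15447.67×9 = 6036.84 + 9440.95 + 1902.99 + 139029.03 = 156409.81
Index = 163100.13 / 156409.81 × 100 = 104.2774

104.3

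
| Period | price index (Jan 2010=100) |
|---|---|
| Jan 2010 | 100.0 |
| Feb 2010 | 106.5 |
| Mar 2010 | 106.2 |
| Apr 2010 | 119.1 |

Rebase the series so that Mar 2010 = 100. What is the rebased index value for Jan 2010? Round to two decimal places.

Rebased(Jan 2010) = 100.0 / 106.2 × 100 = 94.1620

94.16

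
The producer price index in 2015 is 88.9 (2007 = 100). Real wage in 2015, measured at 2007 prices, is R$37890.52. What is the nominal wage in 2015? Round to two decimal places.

Nominal = Real × (Index/100) = 37890.52 × (88.9/100)
        = 37890.52 × 0.889 = 33684.6723

33684.67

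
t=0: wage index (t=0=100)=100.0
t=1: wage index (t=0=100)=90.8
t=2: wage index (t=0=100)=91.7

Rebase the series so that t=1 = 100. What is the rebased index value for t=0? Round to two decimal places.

110.13

Rebased(t=0) = 100.0 / 90.8 × 100 = 110.1322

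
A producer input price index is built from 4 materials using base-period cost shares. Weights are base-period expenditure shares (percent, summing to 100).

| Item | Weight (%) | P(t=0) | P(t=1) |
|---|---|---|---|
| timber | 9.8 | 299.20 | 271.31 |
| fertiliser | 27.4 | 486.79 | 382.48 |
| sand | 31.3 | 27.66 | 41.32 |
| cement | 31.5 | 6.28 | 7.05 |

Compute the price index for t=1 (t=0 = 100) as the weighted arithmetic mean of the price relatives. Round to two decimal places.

112.54

timber: 9.8 × (271.31/299.20) = 9.8 × 0.906785 = 8.8865
fertiliser: 27.4 × (382.48/486.79) = 27.4 × 0.785719 = 21.5287
sand: 31.3 × (41.32/27.66) = 31.3 × 1.493854 = 46.7576
cement: 31.5 × (7.05/6.28) = 31.5 × 1.122611 = 35.3623
Index = Σ wᵢ·(p₁ᵢ/p₀ᵢ) = 8.8865 + 21.5287 + 46.7576 + 35.3623 = 112.5351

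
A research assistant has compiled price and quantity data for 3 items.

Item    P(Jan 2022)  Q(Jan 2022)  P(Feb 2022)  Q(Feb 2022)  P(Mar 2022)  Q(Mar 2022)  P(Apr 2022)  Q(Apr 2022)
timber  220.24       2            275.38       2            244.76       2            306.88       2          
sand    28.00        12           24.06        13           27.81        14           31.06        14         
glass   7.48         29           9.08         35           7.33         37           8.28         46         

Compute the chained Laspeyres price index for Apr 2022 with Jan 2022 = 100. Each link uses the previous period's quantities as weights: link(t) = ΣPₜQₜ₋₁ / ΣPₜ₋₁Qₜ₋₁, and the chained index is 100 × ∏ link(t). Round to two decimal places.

122.63

Link Jan 2022→Feb 2022:
ΣP(Feb 2022)Q(Jan 2022) = 275.38×2 + 24.06×12 + 9.08×29 = 550.76 + 288.72 + 263.32 = 1102.8
ΣP(Jan 2022)Q(Jan 2022) = 220.24×2 + 28.00×12 + 7.48×29 = 440.48 + 336 + 216.92 = 993.4
link = 1102.8/993.4 = 1.110127
Link Feb 2022→Mar 2022:
ΣP(Mar 2022)Q(Feb 2022) = 244.76×2 + 27.81×13 + 7.33×35 = 489.52 + 361.53 + 256.55 = 1107.6
ΣP(Feb 2022)Q(Feb 2022) = 275.38×2 + 24.06×13 + 9.08×35 = 550.76 + 312.78 + 317.8 = 1181.34
link = 1107.6/1181.34 = 0.937579
Link Mar 2022→Apr 2022:
ΣP(Apr 2022)Q(Mar 2022) = 306.88×2 + 31.06×14 + 8.28×37 = 613.76 + 434.84 + 306.36 = 1354.96
ΣP(Mar 2022)Q(Mar 2022) = 244.76×2 + 27.81×14 + 7.33×37 = 489.52 + 389.34 + 271.21 = 1150.07
link = 1354.96/1150.07 = 1.178154
Chained index = 100 × 1.110127 × 0.937579 × 1.178154 = 122.6261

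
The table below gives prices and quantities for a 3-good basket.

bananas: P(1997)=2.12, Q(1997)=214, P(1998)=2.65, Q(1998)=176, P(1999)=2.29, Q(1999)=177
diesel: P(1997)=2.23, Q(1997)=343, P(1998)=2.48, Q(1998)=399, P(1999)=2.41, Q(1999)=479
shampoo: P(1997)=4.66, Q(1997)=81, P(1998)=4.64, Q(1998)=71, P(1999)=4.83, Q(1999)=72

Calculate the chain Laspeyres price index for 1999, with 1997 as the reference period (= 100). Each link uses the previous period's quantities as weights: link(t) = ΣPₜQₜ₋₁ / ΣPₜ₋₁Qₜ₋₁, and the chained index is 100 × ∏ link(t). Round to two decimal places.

Link 1997→1998:
ΣP(1998)Q(1997) = 2.65×214 + 2.48×343 + 4.64×81 = 567.1 + 850.64 + 375.84 = 1793.58
ΣP(1997)Q(1997) = 2.12×214 + 2.23×343 + 4.66×81 = 453.68 + 764.89 + 377.46 = 1596.03
link = 1793.58/1596.03 = 1.123776
Link 1998→1999:
ΣP(1999)Q(1998) = 2.29×176 + 2.41×399 + 4.83×71 = 403.04 + 961.59 + 342.93 = 1707.56
ΣP(1998)Q(1998) = 2.65×176 + 2.48×399 + 4.64×71 = 466.4 + 989.52 + 329.44 = 1785.36
link = 1707.56/1785.36 = 0.956423
Chained index = 100 × 1.123776 × 0.956423 = 107.4805

107.48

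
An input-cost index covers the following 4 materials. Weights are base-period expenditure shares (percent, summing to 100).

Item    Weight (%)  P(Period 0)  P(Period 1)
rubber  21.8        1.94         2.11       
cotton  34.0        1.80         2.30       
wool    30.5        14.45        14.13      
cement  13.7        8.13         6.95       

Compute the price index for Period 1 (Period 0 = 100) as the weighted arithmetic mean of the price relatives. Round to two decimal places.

108.69

rubber: 21.8 × (2.11/1.94) = 21.8 × 1.087629 = 23.7103
cotton: 34.0 × (2.30/1.80) = 34.0 × 1.277778 = 43.4444
wool: 30.5 × (14.13/14.45) = 30.5 × 0.977855 = 29.8246
cement: 13.7 × (6.95/8.13) = 13.7 × 0.854859 = 11.7116
Index = Σ wᵢ·(p₁ᵢ/p₀ᵢ) = 23.7103 + 43.4444 + 29.8246 + 11.7116 = 108.6909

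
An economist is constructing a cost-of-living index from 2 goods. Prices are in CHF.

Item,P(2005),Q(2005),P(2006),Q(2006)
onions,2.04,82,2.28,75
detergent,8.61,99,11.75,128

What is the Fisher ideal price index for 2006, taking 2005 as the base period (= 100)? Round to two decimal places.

132.94

Laspeyres component (base-period weights):
ΣP(2006)Q(2005) = 2.28×82 + 11.75×99 = 186.96 + 1163.25 = 1350.21
ΣP(2005)Q(2005) = 2.04×82 + 8.61×99 = 167.28 + 852.39 = 1019.67
L = 1350.21 / 1019.67 × 100 = 132.4164
Paasche component (current-period weights):
ΣP(2006)Q(2006) = 2.28×75 + 11.75×128 = 171 + 1504 = 1675
ΣP(2005)Q(2006) = 2.04×75 + 8.61×128 = 153 + 1102.08 = 1255.08
P = 1675 / 1255.08 × 100 = 133.4576
Fisher = √(L × P) = √(132.4164 × 133.4576) = 132.9360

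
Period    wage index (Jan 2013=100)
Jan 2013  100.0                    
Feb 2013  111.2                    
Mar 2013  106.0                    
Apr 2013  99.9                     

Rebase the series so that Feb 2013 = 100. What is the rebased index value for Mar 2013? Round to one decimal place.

Rebased(Mar 2013) = 106.0 / 111.2 × 100 = 95.3237

95.3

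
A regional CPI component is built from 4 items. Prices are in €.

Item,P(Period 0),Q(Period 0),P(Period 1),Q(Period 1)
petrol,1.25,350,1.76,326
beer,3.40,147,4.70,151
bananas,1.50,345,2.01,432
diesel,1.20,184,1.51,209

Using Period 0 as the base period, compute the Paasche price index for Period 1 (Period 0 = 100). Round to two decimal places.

Paasche price index uses current-period quantities as weights.
ΣP(Period 1)·Q(Period 1) = 1.76×326 + 4.70×151 + 2.01×432 + 1.51×209 = 573.76 + 709.7 + 868.32 + 315.59 = 2467.37
ΣP(Period 0)·Q(Period 1) = 1.25×326 + 3.40×151 + 1.50×432 + 1.20×209 = 407.5 + 513.4 + 648 + 250.8 = 1819.7
Index = 2467.37 / 1819.7 × 100 = 135.5921

135.59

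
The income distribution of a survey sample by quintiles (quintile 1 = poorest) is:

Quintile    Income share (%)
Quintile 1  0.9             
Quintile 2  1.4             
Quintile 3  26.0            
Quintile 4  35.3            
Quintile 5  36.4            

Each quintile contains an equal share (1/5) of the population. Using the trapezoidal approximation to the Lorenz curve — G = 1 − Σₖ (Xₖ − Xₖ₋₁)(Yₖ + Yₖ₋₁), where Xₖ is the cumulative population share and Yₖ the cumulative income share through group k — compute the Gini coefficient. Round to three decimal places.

0.420

Cumulative income shares Yₖ: 0.0090, 0.0230, 0.2830, 0.6360, 1.0000
Σ (Xₖ−Xₖ₋₁)(Yₖ+Yₖ₋₁) = (1/5)(0.0090+0.0000) + (1/5)(0.0230+0.0090) + (1/5)(0.2830+0.0230) + (1/5)(0.6360+0.2830) + (1/5)(1.0000+0.6360)
  = 0.0018 + 0.0064 + 0.0612 + 0.1838 + 0.3272 = 0.5804
G = 1 − 0.5804 = 0.4196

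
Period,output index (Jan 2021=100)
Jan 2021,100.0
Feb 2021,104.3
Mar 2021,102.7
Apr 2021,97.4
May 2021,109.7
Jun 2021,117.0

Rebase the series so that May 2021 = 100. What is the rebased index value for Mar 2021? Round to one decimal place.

Rebased(Mar 2021) = 102.7 / 109.7 × 100 = 93.6190

93.6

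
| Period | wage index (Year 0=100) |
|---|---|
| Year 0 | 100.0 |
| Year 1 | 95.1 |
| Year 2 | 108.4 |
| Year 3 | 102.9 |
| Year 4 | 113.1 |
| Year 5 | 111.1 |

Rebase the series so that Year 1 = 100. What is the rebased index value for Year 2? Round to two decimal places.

Rebased(Year 2) = 108.4 / 95.1 × 100 = 113.9853

113.99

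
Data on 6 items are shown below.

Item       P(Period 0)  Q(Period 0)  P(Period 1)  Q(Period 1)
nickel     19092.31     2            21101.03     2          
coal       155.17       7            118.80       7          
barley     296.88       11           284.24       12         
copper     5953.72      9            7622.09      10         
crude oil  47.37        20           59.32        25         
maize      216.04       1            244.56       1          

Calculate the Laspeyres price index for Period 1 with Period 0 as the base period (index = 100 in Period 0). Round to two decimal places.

119.43

Laspeyres price index uses base-period quantities as weights.
ΣP(Period 1)·Q(Period 0) = 21101.03×2 + 118.80×7 + 284.24×11 + 7622.09×9 + 59.32×20 + 244.56×1 = 42202.06 + 831.6 + 3126.64 + 68598.81 + 1186.4 + 244.56 = 116190.07
ΣP(Period 0)·Q(Period 0) = 19092.31×2 + 155.17×7 + 296.88×11 + 5953.72×9 + 47.37×20 + 216.04×1 = 38184.62 + 1086.19 + 3265.68 + 53583.48 + 947.4 + 216.04 = 97283.41
Index = 116190.07 / 97283.41 × 100 = 119.4346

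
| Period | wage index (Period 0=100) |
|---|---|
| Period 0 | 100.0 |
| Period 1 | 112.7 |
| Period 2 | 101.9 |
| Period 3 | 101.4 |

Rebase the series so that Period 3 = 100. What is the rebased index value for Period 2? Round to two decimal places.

100.49

Rebased(Period 2) = 101.9 / 101.4 × 100 = 100.4931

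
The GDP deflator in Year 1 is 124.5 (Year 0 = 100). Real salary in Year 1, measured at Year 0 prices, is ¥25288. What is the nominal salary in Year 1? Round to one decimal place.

31483.6

Nominal = Real × (Index/100) = 25288 × (124.5/100)
        = 25288 × 1.245 = 31483.5600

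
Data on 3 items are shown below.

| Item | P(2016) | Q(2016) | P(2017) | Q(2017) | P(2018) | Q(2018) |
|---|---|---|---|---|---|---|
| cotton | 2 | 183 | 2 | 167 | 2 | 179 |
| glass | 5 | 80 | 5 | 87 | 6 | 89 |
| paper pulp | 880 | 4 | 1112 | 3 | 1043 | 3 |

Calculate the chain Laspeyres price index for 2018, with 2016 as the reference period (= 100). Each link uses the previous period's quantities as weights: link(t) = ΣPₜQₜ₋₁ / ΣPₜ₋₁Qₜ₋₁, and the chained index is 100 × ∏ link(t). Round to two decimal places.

118.10

Link 2016→2017:
ΣP(2017)Q(2016) = 2×183 + 5×80 + 1112×4 = 366 + 400 + 4448 = 5214
ΣP(2016)Q(2016) = 2×183 + 5×80 + 880×4 = 366 + 400 + 3520 = 4286
link = 5214/4286 = 1.216519
Link 2017→2018:
ΣP(2018)Q(2017) = 2×167 + 6×87 + 1043×3 = 334 + 522 + 3129 = 3985
ΣP(2017)Q(2017) = 2×167 + 5×87 + 1112×3 = 334 + 435 + 3336 = 4105
link = 3985/4105 = 0.970767
Chained index = 100 × 1.216519 × 0.970767 = 118.0957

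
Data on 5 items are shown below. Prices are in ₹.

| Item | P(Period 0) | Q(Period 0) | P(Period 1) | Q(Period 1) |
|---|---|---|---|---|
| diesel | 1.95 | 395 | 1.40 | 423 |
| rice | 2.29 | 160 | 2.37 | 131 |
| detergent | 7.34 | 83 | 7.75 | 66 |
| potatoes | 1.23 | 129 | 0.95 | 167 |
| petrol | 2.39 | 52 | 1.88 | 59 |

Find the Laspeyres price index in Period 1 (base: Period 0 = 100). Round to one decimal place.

Laspeyres price index uses base-period quantities as weights.
ΣP(Period 1)·Q(Period 0) = 1.40×395 + 2.37×160 + 7.75×83 + 0.95×129 + 1.88×52 = 553 + 379.2 + 643.25 + 122.55 + 97.76 = 1795.76
ΣP(Period 0)·Q(Period 0) = 1.95×395 + 2.29×160 + 7.34×83 + 1.23×129 + 2.39×52 = 770.25 + 366.4 + 609.22 + 158.67 + 124.28 = 2028.82
Index = 1795.76 / 2028.82 × 100 = 88.5125

88.5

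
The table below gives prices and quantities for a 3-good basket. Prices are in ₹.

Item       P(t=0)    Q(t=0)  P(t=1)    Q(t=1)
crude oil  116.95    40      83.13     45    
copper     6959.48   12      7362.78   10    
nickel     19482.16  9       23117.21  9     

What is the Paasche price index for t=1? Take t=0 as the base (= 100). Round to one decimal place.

114.1

Paasche price index uses current-period quantities as weights.
ΣP(t=1)·Q(t=1) = 83.13×45 + 7362.78×10 + 23117.21×9 = 3740.85 + 73627.8 + 208054.89 = 285423.54
ΣP(t=0)·Q(t=1) = 116.95×45 + 6959.48×10 + 19482.16×9 = 5262.75 + 69594.8 + 175339.44 = 250196.99
Index = 285423.54 / 250196.99 × 100 = 114.0795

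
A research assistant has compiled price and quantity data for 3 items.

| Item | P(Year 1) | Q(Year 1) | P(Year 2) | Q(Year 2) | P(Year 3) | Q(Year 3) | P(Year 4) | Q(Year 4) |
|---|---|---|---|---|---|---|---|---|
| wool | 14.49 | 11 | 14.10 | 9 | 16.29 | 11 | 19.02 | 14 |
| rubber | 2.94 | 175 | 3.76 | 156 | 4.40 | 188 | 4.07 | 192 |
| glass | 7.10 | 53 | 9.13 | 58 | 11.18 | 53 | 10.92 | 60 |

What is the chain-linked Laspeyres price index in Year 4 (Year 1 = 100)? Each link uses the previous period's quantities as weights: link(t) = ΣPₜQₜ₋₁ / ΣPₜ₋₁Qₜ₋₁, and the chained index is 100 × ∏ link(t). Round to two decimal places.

Link Year 1→Year 2:
ΣP(Year 2)Q(Year 1) = 14.10×11 + 3.76×175 + 9.13×53 = 155.1 + 658 + 483.89 = 1296.99
ΣP(Year 1)Q(Year 1) = 14.49×11 + 2.94×175 + 7.10×53 = 159.39 + 514.5 + 376.3 = 1050.19
link = 1296.99/1050.19 = 1.235005
Link Year 2→Year 3:
ΣP(Year 3)Q(Year 2) = 16.29×9 + 4.40×156 + 11.18×58 = 146.61 + 686.4 + 648.44 = 1481.45
ΣP(Year 2)Q(Year 2) = 14.10×9 + 3.76×156 + 9.13×58 = 126.9 + 586.56 + 529.54 = 1243
link = 1481.45/1243 = 1.191834
Link Year 3→Year 4:
ΣP(Year 4)Q(Year 3) = 19.02×11 + 4.07×188 + 10.92×53 = 209.22 + 765.16 + 578.76 = 1553.14
ΣP(Year 3)Q(Year 3) = 16.29×11 + 4.40×188 + 11.18×53 = 179.19 + 827.2 + 592.54 = 1598.93
link = 1553.14/1598.93 = 0.971362
Chained index = 100 × 1.235005 × 1.191834 × 0.971362 = 142.9769

142.98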